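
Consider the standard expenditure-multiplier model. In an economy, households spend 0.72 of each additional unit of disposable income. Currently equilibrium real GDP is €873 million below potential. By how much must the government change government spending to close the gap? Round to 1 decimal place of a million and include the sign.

+€244.4 million

Spending multiplier = 1/(1 − MPC) = 1/(1 − 0.72) = 1/0.28 ≈ 3.571.
Need ΔY = +€873 million, so ΔG = ΔY/k = (+€873 million) × 0.28 ≈ +€244.4 million.
The government should increase government spending by €244.4 million.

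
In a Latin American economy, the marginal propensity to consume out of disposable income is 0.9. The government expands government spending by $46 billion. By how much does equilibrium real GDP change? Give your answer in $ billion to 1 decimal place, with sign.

Spending multiplier = 1/(1 − MPC) = 1/(1 − 0.9) = 1/0.1 = 10.
ΔY = k × ΔG = (+$46 billion) / 0.1 = +$460 billion.

+$460.0 billion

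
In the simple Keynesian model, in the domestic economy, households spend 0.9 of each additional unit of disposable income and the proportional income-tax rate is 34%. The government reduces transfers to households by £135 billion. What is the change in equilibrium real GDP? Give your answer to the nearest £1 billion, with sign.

−£299 billion

The transfer change shifts disposable income by −£135 billion, so first-round consumption changes by c·ΔTR = 0.9 × (−£135 billion) = −£121.5 billion.
Expenditure multiplier = 1/(1 − c(1−t)) = 1/(1 − 0.9×0.66) = 1/0.406 ≈ 2.463.
The transfer multiplier is c × k ≈ 2.217, so ΔY = k × (c·ΔTR) = (−£121.5 billion) / 0.406 ≈ −£299 billion.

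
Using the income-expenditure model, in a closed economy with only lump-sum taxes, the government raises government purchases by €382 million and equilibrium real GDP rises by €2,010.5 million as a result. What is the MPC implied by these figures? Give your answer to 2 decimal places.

0.81

Implied spending multiplier k = ΔY/ΔG = 2,010.5/382 ≈ 5.2631.
Since k = 1/(1 − MPC), MPC = 1 − 1/k = 1 − ΔG/ΔY = 1 − 382/2,010.5 ≈ 0.81.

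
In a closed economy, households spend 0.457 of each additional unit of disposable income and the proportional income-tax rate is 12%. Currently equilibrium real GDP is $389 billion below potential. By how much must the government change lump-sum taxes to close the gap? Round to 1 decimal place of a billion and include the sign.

Spending multiplier = 1/(1 − c(1−t)) = 1/(1 − 0.457×0.88) = 1/0.59784 ≈ 1.673.
Tax multiplier = −c·k = −0.457/0.59784 ≈ −0.764. Need ΔY = +$389 billion, so ΔT = ΔY/(−c·k) = −(+$389 billion) × 0.59784 / 0.457 ≈ −$508.9 billion.
The government should cut lump-sum taxes by $508.9 billion.

−$508.9 billion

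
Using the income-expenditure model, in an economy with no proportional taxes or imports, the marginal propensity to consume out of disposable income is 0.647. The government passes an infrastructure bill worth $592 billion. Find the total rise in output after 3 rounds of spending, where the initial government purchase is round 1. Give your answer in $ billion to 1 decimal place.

$1,222.8 billion

Round 1 adds ΔG = $592 billion; each later round is MPC = 0.647 times the previous.
After 3 rounds: 592 + 383.024 + 247.816528 = ΔG·(1 − c^3)/(1 − c) = 592 × (1 − 0.270840023)/0.353 ≈ $1,222.8 billion.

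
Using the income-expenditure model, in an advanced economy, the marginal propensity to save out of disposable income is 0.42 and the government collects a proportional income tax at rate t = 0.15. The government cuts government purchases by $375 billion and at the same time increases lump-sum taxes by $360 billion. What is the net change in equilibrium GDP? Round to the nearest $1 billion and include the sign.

−$1,151 billion

MPC = 1 − MPS = 1 − 0.42 = 0.58.
Expenditure multiplier = 1/(1 − c(1−t)) = 1/(1 − 0.58×0.85) = 1/0.507 ≈ 1.972.
ΔG contributes k·ΔG = (−$375 billion) / 0.507 ≈ −$739.6 billion.
ΔT of +$360 billion changes first-round spending by −c·ΔT = −$208.8 billion, contributing k·(−c·ΔT) = (−$208.8 billion) / 0.507 ≈ −$411.8 billion.
Net ΔY = k(ΔG − c·ΔT) = (−$583.8 billion) / 0.507 ≈ −$1,151 billion.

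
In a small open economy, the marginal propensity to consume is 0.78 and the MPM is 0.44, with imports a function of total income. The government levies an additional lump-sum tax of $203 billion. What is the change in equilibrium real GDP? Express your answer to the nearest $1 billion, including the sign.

A lump-sum tax change of +$203 billion shifts disposable income by −$203 billion; first-round consumption changes by −c × ΔT = −0.78 × (+$203 billion) = −$158.34 billion.
Expenditure multiplier = 1/(1 − c + m) = 1/(1 − 0.78 + 0.44) = 1/0.66 ≈ 1.515.
The tax multiplier is −c × k ≈ −1.182, so ΔY = k × (−c·ΔT) = (−$158.34 billion) / 0.66 ≈ −$240 billion.

−$240 billion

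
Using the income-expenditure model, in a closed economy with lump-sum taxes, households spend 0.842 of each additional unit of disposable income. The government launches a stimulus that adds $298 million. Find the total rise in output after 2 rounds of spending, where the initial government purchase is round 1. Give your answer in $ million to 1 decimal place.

$548.9 million

Round 1 adds ΔG = $298 million; each later round is MPC = 0.842 times the previous.
After 2 rounds: 298 + 250.916 = ΔG·(1 − c^2)/(1 − c) = 298 × (1 − 0.708964)/0.158 ≈ $548.9 million.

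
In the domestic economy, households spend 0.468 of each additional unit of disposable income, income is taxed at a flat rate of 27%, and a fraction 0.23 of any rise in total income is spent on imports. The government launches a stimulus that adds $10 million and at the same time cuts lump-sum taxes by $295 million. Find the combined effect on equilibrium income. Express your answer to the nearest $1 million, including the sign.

+$167 million

Expenditure multiplier = 1/(1 − c(1−t) + m) = 1/(1 − 0.468×0.73 + 0.23) = 1/0.88836 ≈ 1.126.
ΔG contributes k·ΔG = (+$10 million) / 0.88836 ≈ +$11.3 million.
ΔT of −$295 million changes first-round spending by −c·ΔT = +$138.06 million, contributing k·(−c·ΔT) = (+$138.06 million) / 0.88836 ≈ +$155.4 million.
Net ΔY = k(ΔG − c·ΔT) = (+$148.06 million) / 0.88836 ≈ +$167 million.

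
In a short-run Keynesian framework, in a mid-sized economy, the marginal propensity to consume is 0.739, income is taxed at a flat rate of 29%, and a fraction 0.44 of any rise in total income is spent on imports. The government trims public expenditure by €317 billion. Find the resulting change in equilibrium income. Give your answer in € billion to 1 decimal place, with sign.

Government-spending multiplier = 1/(1 − c(1−t) + m) = 1/(1 − 0.739×0.71 + 0.44) = 1/0.91531 ≈ 1.093.
ΔY = k × ΔG = (−€317 billion) / 0.91531 ≈ −€346.3 billion.

−€346.3 billion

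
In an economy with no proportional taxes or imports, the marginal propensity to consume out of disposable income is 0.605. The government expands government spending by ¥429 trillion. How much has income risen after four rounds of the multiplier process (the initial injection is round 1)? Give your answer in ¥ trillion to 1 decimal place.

¥940.6 trillion

Round 1 adds ΔG = ¥429 trillion; each later round is MPC = 0.605 times the previous.
After 4 rounds: 429 + 259.545 + 157.024725 + 94.999958625 = ΔG·(1 − c^4)/(1 − c) = 429 × (1 − 0.133974300625)/0.395 ≈ ¥940.6 trillion.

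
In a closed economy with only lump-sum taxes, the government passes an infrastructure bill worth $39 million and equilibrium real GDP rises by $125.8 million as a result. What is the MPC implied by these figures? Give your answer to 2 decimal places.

Implied spending multiplier k = ΔY/ΔG = 125.8/39 ≈ 3.2256.
Since k = 1/(1 − MPC), MPC = 1 − 1/k = 1 − ΔG/ΔY = 1 − 39/125.8 ≈ 0.69.

0.69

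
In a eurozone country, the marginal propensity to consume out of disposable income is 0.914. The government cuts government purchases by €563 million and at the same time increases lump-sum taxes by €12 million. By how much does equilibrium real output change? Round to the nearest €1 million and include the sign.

−€6,674 million

Expenditure multiplier = 1/(1 − MPC) = 1/(1 − 0.914) = 1/0.086 ≈ 11.628.
ΔG contributes k·ΔG = (−€563 million) / 0.086 ≈ −€6,546.5 million.
ΔT of +€12 million changes first-round spending by −c·ΔT = −€10.968 million, contributing k·(−c·ΔT) = (−€10.968 million) / 0.086 ≈ −€127.5 million.
Net ΔY = k(ΔG − c·ΔT) = (−€573.968 million) / 0.086 ≈ −€6,674 million.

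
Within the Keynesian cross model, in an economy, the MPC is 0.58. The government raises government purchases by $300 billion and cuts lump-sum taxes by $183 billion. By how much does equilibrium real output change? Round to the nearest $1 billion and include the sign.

+$967 billion

Expenditure multiplier = 1/(1 − MPC) = 1/(1 − 0.58) = 1/0.42 ≈ 2.381.
ΔG contributes k·ΔG = (+$300 billion) / 0.42 ≈ +$714.3 billion.
ΔT of −$183 billion changes first-round spending by −c·ΔT = +$106.14 billion, contributing k·(−c·ΔT) = (+$106.14 billion) / 0.42 ≈ +$252.7 billion.
Net ΔY = k(ΔG − c·ΔT) = (+$406.14 billion) / 0.42 = +$967 billion.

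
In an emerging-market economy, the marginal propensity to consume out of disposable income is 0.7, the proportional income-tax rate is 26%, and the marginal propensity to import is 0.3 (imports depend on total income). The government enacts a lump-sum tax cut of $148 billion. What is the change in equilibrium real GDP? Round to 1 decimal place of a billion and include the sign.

A lump-sum tax change of −$148 billion shifts disposable income by +$148 billion; first-round consumption changes by −c × ΔT = −0.7 × (−$148 billion) = +$103.6 billion.
Expenditure multiplier = 1/(1 − c(1−t) + m) = 1/(1 − 0.7×0.74 + 0.3) = 1/0.782 ≈ 1.279.
The tax multiplier is −c × k ≈ −0.895, so ΔY = k × (−c·ΔT) = (+$103.6 billion) / 0.782 ≈ +$132.5 billion.

+$132.5 billion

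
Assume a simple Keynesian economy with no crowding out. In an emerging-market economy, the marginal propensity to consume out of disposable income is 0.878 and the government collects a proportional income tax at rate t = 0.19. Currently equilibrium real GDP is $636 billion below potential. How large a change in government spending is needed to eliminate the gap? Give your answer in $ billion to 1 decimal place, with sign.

Spending multiplier = 1/(1 − c(1−t)) = 1/(1 − 0.878×0.81) = 1/0.28882 ≈ 3.462.
Need ΔY = +$636 billion, so ΔG = ΔY/k = (+$636 billion) × 0.28882 ≈ +$183.7 billion.
The government should increase government spending by $183.7 billion.

+$183.7 billion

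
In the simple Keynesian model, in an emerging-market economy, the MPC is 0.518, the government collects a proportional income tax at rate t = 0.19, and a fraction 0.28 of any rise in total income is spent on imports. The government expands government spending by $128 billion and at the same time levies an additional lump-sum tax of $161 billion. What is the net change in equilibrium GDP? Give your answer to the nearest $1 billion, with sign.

Expenditure multiplier = 1/(1 − c(1−t) + m) = 1/(1 − 0.518×0.81 + 0.28) = 1/0.86042 ≈ 1.162.
ΔG contributes k·ΔG = (+$128 billion) / 0.86042 ≈ +$148.8 billion.
ΔT of +$161 billion changes first-round spending by −c·ΔT = −$83.398 billion, contributing k·(−c·ΔT) = (−$83.398 billion) / 0.86042 ≈ −$96.9 billion.
Net ΔY = k(ΔG − c·ΔT) = (+$44.602 billion) / 0.86042 ≈ +$52 billion.

+$52 billion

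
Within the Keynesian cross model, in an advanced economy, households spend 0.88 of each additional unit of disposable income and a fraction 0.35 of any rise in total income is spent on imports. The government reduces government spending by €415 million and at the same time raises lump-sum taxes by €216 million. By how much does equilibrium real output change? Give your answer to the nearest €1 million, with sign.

Expenditure multiplier = 1/(1 − c + m) = 1/(1 − 0.88 + 0.35) = 1/0.47 ≈ 2.128.
ΔG contributes k·ΔG = (−€415 million) / 0.47 ≈ −€883 million.
ΔT of +€216 million changes first-round spending by −c·ΔT = −€190.08 million, contributing k·(−c·ΔT) = (−€190.08 million) / 0.47 ≈ −€404.4 million.
Net ΔY = k(ΔG − c·ΔT) = (−€605.08 million) / 0.47 ≈ −€1,287 million.

−€1,287 million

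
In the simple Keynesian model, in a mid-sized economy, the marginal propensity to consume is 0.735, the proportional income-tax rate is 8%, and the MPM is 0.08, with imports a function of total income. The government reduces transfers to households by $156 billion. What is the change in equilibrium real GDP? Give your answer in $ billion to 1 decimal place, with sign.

−$284.0 billion

The transfer change shifts disposable income by −$156 billion, so first-round consumption changes by c·ΔTR = 0.735 × (−$156 billion) = −$114.66 billion.
Expenditure multiplier = 1/(1 − c(1−t) + m) = 1/(1 − 0.735×0.92 + 0.08) = 1/0.4038 ≈ 2.476.
The transfer multiplier is c × k ≈ 1.82, so ΔY = k × (c·ΔTR) = (−$114.66 billion) / 0.4038 ≈ −$284 billion.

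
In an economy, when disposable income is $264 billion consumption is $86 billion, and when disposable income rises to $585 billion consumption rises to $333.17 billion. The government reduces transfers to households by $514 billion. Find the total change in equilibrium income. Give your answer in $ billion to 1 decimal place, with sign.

MPC = ΔC/ΔYd = (333.17 − 86)/(585 − 264) = 247.17/321 = 0.77.
The transfer change shifts disposable income by −$514 billion, so first-round consumption changes by c·ΔTR = 0.77 × (−$514 billion) = −$395.78 billion.
Expenditure multiplier = 1/(1 − MPC) = 1/(1 − 0.77) = 1/0.23 ≈ 4.348.
The transfer multiplier is c × k ≈ 3.348, so ΔY = k × (c·ΔTR) = (−$395.78 billion) / 0.23 ≈ −$1,720.8 billion.

−$1,720.8 billion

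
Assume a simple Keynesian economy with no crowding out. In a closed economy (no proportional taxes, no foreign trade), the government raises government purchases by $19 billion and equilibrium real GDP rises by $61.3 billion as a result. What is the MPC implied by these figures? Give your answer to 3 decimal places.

0.690

Implied spending multiplier k = ΔY/ΔG = 61.3/19 ≈ 3.2263.
Since k = 1/(1 − MPC), MPC = 1 − 1/k = 1 − ΔG/ΔY = 1 − 19/61.3 ≈ 0.690.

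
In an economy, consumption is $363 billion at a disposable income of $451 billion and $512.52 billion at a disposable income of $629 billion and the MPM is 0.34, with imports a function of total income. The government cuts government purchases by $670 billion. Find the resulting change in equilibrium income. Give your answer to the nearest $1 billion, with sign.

MPC = ΔC/ΔYd = (512.52 − 363)/(629 − 451) = 149.52/178 = 0.84.
Spending multiplier = 1/(1 − c + m) = 1/(1 − 0.84 + 0.34) = 1/0.5 = 2.
ΔY = k × ΔG = (−$670 billion) / 0.5 = −$1,340 billion.

−$1,340 billion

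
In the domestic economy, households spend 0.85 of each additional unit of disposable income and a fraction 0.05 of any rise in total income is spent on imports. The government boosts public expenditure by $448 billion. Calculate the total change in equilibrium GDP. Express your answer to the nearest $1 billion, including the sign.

Expenditure multiplier = 1/(1 − c + m) = 1/(1 − 0.85 + 0.05) = 1/0.2 = 5.
ΔY = k × ΔG = (+$448 billion) / 0.2 = +$2,240 billion.

+$2,240 billion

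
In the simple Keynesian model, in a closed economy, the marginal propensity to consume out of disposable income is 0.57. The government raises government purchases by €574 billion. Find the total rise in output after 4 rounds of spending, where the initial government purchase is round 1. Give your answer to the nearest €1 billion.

Round 1 adds ΔG = €574 billion; each later round is MPC = 0.57 times the previous.
After 4 rounds: 574 + 327.18 + 186.4926 + 106.300782 = ΔG·(1 − c^4)/(1 − c) = 574 × (1 − 0.10556001)/0.43 ≈ €1,194 billion.

€1,194 billion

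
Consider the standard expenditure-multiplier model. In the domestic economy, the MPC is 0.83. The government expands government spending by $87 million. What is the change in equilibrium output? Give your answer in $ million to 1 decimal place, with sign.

Spending multiplier = 1/(1 − MPC) = 1/(1 − 0.83) = 1/0.17 ≈ 5.882.
ΔY = k × ΔG = (+$87 million) / 0.17 ≈ +$511.8 million.

+$511.8 million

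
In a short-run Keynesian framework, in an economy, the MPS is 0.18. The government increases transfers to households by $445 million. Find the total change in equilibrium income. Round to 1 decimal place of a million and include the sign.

+$2,027.2 million

MPC = 1 − MPS = 1 − 0.18 = 0.82.
The transfer change shifts disposable income by +$445 million, so first-round consumption changes by c·ΔTR = 0.82 × (+$445 million) = +$364.9 million.
Expenditure multiplier = 1/(1 − MPC) = 1/(1 − 0.82) = 1/0.18 ≈ 5.556.
The transfer multiplier is c × k ≈ 4.556, so ΔY = k × (c·ΔTR) = (+$364.9 million) / 0.18 ≈ +$2,027.2 million.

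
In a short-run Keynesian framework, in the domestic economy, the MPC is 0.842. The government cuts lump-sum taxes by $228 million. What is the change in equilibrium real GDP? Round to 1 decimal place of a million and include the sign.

A lump-sum tax change of −$228 million shifts disposable income by +$228 million; first-round consumption changes by −c × ΔT = −0.842 × (−$228 million) = +$191.976 million.
Expenditure multiplier = 1/(1 − MPC) = 1/(1 − 0.842) = 1/0.158 ≈ 6.329.
The tax multiplier is −c × k ≈ −5.329, so ΔY = k × (−c·ΔT) = (+$191.976 million) / 0.158 ≈ +$1,215 million.

+$1,215.0 million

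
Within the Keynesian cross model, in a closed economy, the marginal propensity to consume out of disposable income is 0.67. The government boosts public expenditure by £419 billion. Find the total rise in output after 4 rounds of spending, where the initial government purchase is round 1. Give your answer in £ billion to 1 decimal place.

Round 1 adds ΔG = £419 billion; each later round is MPC = 0.67 times the previous.
After 4 rounds: 419 + 280.73 + 188.0891 + 126.019697 = ΔG·(1 − c^4)/(1 − c) = 419 × (1 − 0.20151121)/0.33 ≈ £1,013.8 billion.

£1,013.8 billion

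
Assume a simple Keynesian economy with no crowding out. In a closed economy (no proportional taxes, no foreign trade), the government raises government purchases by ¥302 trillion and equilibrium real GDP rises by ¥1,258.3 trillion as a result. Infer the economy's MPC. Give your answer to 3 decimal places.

0.760

Implied spending multiplier k = ΔY/ΔG = 1,258.3/302 ≈ 4.1666.
Since k = 1/(1 − MPC), MPC = 1 − 1/k = 1 − ΔG/ΔY = 1 − 302/1,258.3 ≈ 0.760.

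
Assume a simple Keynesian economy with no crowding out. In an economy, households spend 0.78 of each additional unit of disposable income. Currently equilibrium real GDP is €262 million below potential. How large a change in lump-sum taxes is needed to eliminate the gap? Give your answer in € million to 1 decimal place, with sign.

Spending multiplier = 1/(1 − MPC) = 1/(1 − 0.78) = 1/0.22 ≈ 4.545.
Tax multiplier = −c·k = −0.78/0.22 ≈ −3.545. Need ΔY = +€262 million, so ΔT = ΔY/(−c·k) = −(+€262 million) × 0.22 / 0.78 ≈ −€73.9 million.
The government should cut lump-sum taxes by €73.9 million.

−€73.9 million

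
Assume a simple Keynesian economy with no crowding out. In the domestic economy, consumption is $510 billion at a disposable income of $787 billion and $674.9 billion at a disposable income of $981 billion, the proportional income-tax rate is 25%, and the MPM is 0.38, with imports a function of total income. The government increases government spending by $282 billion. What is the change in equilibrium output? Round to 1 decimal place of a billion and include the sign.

MPC = ΔC/ΔYd = (674.9 − 510)/(981 − 787) = 164.9/194 = 0.85.
Expenditure multiplier = 1/(1 − c(1−t) + m) = 1/(1 − 0.85×0.75 + 0.38) = 1/0.7425 ≈ 1.347.
ΔY = k × ΔG = (+$282 billion) / 0.7425 ≈ +$379.8 billion.

+$379.8 billion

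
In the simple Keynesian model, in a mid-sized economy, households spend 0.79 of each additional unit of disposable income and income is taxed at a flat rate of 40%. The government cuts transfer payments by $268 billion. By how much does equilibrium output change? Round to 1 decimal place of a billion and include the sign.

The transfer change shifts disposable income by −$268 billion, so first-round consumption changes by c·ΔTR = 0.79 × (−$268 billion) = −$211.72 billion.
Expenditure multiplier = 1/(1 − c(1−t)) = 1/(1 − 0.79×0.6) = 1/0.526 ≈ 1.901.
The transfer multiplier is c × k ≈ 1.502, so ΔY = k × (c·ΔTR) = (−$211.72 billion) / 0.526 ≈ −$402.5 billion.

−$402.5 billion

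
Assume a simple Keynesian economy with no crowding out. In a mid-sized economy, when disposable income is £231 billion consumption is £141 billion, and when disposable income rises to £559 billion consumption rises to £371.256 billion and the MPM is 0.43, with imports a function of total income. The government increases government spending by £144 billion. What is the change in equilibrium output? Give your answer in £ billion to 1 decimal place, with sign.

MPC = ΔC/ΔYd = (371.256 − 141)/(559 − 231) = 230.256/328 = 0.702.
Government-spending multiplier = 1/(1 − c + m) = 1/(1 − 0.702 + 0.43) = 1/0.728 ≈ 1.374.
ΔY = k × ΔG = (+£144 billion) / 0.728 ≈ +£197.8 billion.

+£197.8 billion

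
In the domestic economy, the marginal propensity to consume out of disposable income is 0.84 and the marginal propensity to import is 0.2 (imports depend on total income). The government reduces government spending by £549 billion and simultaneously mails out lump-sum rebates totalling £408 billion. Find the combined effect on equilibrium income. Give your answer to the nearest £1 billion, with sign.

Expenditure multiplier = 1/(1 − c + m) = 1/(1 − 0.84 + 0.2) = 1/0.36 ≈ 2.778.
ΔG contributes k·ΔG = (−£549 billion) / 0.36 = −£1,525 billion.
ΔT of −£408 billion changes first-round spending by −c·ΔT = +£342.72 billion, contributing k·(−c·ΔT) = (+£342.72 billion) / 0.36 = +£952 billion.
Net ΔY = k(ΔG − c·ΔT) = (−£206.28 billion) / 0.36 = −£573 billion.

−£573 billion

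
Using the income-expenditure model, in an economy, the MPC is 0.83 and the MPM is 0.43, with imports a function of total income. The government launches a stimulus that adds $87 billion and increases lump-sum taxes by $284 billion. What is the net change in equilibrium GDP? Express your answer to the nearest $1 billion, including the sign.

Expenditure multiplier = 1/(1 − c + m) = 1/(1 − 0.83 + 0.43) = 1/0.6 ≈ 1.667.
ΔG contributes k·ΔG = (+$87 billion) / 0.6 = +$145 billion.
ΔT of +$284 billion changes first-round spending by −c·ΔT = −$235.72 billion, contributing k·(−c·ΔT) = (−$235.72 billion) / 0.6 ≈ −$392.9 billion.
Net ΔY = k(ΔG − c·ΔT) = (−$148.72 billion) / 0.6 ≈ −$248 billion.

−$248 billion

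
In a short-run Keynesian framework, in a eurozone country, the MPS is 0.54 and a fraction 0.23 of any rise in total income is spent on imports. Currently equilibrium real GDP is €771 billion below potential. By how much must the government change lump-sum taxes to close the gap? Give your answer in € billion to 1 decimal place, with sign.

MPC = 1 − MPS = 1 − 0.54 = 0.46.
Spending multiplier = 1/(1 − c + m) = 1/(1 − 0.46 + 0.23) = 1/0.77 ≈ 1.299.
Tax multiplier = −c·k = −0.46/0.77 ≈ −0.597. Need ΔY = +€771 billion, so ΔT = ΔY/(−c·k) = −(+€771 billion) × 0.77 / 0.46 ≈ −€1,290.6 billion.
The government should cut lump-sum taxes by €1,290.6 billion.

−€1,290.6 billion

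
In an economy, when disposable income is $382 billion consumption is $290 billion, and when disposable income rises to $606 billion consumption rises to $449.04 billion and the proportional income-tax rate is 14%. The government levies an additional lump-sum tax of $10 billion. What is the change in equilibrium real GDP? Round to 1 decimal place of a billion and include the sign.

−$18.2 billion

MPC = ΔC/ΔYd = (449.04 − 290)/(606 − 382) = 159.04/224 = 0.71.
A lump-sum tax change of +$10 billion shifts disposable income by −$10 billion; first-round consumption changes by −c × ΔT = −0.71 × (+$10 billion) = −$7.1 billion.
Expenditure multiplier = 1/(1 − c(1−t)) = 1/(1 − 0.71×0.86) = 1/0.3894 ≈ 2.568.
The tax multiplier is −c × k ≈ −1.823, so ΔY = k × (−c·ΔT) = (−$7.1 billion) / 0.3894 ≈ −$18.2 billion.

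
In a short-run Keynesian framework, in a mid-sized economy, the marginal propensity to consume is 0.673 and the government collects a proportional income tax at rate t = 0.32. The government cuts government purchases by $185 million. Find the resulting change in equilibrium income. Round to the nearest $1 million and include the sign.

−$341 million

Spending multiplier = 1/(1 − c(1−t)) = 1/(1 − 0.673×0.68) = 1/0.54236 ≈ 1.844.
ΔY = k × ΔG = (−$185 million) / 0.54236 ≈ −$341 million.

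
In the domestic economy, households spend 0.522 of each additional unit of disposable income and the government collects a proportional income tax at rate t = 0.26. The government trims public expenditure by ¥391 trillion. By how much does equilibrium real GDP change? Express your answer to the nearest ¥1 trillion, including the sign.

Government-spending multiplier = 1/(1 − c(1−t)) = 1/(1 − 0.522×0.74) = 1/0.61372 ≈ 1.629.
ΔY = k × ΔG = (−¥391 trillion) / 0.61372 ≈ −¥637 trillion.

−¥637 trillion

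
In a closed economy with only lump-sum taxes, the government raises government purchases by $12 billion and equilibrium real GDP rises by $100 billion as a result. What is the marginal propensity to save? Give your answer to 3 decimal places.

Implied spending multiplier k = ΔY/ΔG = 100/12 ≈ 8.3333.
Since k = 1/(1 − MPC), MPC = 1 − 1/k = 1 − ΔG/ΔY = 1 − 12/100 = 0.880.
MPS = 1 − MPC = 0.120.

0.120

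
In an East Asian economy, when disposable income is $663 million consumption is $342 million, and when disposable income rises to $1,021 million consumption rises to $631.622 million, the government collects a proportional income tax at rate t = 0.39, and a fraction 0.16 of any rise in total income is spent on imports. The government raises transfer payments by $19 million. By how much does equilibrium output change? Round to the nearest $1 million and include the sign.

+$23 million

MPC = ΔC/ΔYd = (631.622 − 342)/(1,021 − 663) = 289.622/358 = 0.809.
The transfer change shifts disposable income by +$19 million, so first-round consumption changes by c·ΔTR = 0.809 × (+$19 million) = +$15.371 million.
Expenditure multiplier = 1/(1 − c(1−t) + m) = 1/(1 − 0.809×0.61 + 0.16) = 1/0.66651 ≈ 1.5.
The transfer multiplier is c × k ≈ 1.214, so ΔY = k × (c·ΔTR) = (+$15.371 million) / 0.66651 ≈ +$23 million.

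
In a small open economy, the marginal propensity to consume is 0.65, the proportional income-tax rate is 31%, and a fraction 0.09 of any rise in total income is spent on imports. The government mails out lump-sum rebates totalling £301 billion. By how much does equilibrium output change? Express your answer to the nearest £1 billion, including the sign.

+£305 billion

A lump-sum tax change of −£301 billion shifts disposable income by +£301 billion; first-round consumption changes by −c × ΔT = −0.65 × (−£301 billion) = +£195.65 billion.
Expenditure multiplier = 1/(1 − c(1−t) + m) = 1/(1 − 0.65×0.69 + 0.09) = 1/0.6415 ≈ 1.559.
The tax multiplier is −c × k ≈ −1.013, so ΔY = k × (−c·ΔT) = (+£195.65 billion) / 0.6415 ≈ +£305 billion.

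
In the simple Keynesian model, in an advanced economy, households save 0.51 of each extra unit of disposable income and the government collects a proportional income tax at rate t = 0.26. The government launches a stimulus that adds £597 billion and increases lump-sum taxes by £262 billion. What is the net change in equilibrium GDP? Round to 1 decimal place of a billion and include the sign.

+£735.2 billion

MPC = 1 − MPS = 1 − 0.51 = 0.49.
Expenditure multiplier = 1/(1 − c(1−t)) = 1/(1 − 0.49×0.74) = 1/0.6374 ≈ 1.569.
ΔG contributes k·ΔG = (+£597 billion) / 0.6374 ≈ +£936.6 billion.
ΔT of +£262 billion changes first-round spending by −c·ΔT = −£128.38 billion, contributing k·(−c·ΔT) = (−£128.38 billion) / 0.6374 ≈ −£201.4 billion.
Net ΔY = k(ΔG − c·ΔT) = (+£468.62 billion) / 0.6374 ≈ +£735.2 billion.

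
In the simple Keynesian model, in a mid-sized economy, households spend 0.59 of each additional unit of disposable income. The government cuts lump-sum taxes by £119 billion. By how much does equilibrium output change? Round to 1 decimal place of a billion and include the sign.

A lump-sum tax change of −£119 billion shifts disposable income by +£119 billion; first-round consumption changes by −c × ΔT = −0.59 × (−£119 billion) = +£70.21 billion.
Expenditure multiplier = 1/(1 − MPC) = 1/(1 − 0.59) = 1/0.41 ≈ 2.439.
The tax multiplier is −c × k ≈ −1.439, so ΔY = k × (−c·ΔT) = (+£70.21 billion) / 0.41 ≈ +£171.2 billion.

+£171.2 billion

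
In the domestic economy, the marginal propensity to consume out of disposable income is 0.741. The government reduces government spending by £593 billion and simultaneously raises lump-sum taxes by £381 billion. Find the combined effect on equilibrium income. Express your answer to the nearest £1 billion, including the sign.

−£3,380 billion

Expenditure multiplier = 1/(1 − MPC) = 1/(1 − 0.741) = 1/0.259 ≈ 3.861.
ΔG contributes k·ΔG = (−£593 billion) / 0.259 ≈ −£2,289.6 billion.
ΔT of +£381 billion changes first-round spending by −c·ΔT = −£282.321 billion, contributing k·(−c·ΔT) = (−£282.321 billion) / 0.259 ≈ −£1,090 billion.
Net ΔY = k(ΔG − c·ΔT) = (−£875.321 billion) / 0.259 ≈ −£3,380 billion.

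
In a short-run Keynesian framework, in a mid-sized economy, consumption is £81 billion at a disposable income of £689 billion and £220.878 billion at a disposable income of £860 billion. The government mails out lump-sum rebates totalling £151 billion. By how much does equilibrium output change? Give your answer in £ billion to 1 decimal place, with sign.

MPC = ΔC/ΔYd = (220.878 − 81)/(860 − 689) = 139.878/171 = 0.818.
A lump-sum tax change of −£151 billion shifts disposable income by +£151 billion; first-round consumption changes by −c × ΔT = −0.818 × (−£151 billion) = +£123.518 billion.
Expenditure multiplier = 1/(1 − MPC) = 1/(1 − 0.818) = 1/0.182 ≈ 5.495.
The tax multiplier is −c × k ≈ −4.495, so ΔY = k × (−c·ΔT) = (+£123.518 billion) / 0.182 ≈ +£678.7 billion.

+£678.7 billion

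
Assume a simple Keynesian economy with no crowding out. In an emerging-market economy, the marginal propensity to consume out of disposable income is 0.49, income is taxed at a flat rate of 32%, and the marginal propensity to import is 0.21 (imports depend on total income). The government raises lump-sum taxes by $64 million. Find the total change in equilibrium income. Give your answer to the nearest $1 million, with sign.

−$36 million

A lump-sum tax change of +$64 million shifts disposable income by −$64 million; first-round consumption changes by −c × ΔT = −0.49 × (+$64 million) = −$31.36 million.
Expenditure multiplier = 1/(1 − c(1−t) + m) = 1/(1 − 0.49×0.68 + 0.21) = 1/0.8768 ≈ 1.141.
The tax multiplier is −c × k ≈ −0.559, so ΔY = k × (−c·ΔT) = (−$31.36 million) / 0.8768 ≈ −$36 million.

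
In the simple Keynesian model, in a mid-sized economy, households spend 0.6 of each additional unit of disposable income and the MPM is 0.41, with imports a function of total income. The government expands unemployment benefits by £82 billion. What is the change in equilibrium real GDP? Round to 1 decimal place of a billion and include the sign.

The transfer change shifts disposable income by +£82 billion, so first-round consumption changes by c·ΔTR = 0.6 × (+£82 billion) = +£49.2 billion.
Expenditure multiplier = 1/(1 − c + m) = 1/(1 − 0.6 + 0.41) = 1/0.81 ≈ 1.235.
The transfer multiplier is c × k ≈ 0.741, so ΔY = k × (c·ΔTR) = (+£49.2 billion) / 0.81 ≈ +£60.7 billion.

+£60.7 billion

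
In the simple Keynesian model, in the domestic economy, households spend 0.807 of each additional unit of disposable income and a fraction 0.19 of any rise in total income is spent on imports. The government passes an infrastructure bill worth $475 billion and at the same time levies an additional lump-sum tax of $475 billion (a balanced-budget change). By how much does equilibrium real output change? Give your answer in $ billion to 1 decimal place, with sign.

+$239.4 billion

Expenditure multiplier = 1/(1 − c + m) = 1/(1 − 0.807 + 0.19) = 1/0.383 ≈ 2.611.
ΔG contributes k·ΔG = (+$475 billion) / 0.383 ≈ +$1,240.2 billion.
ΔT of +$475 billion changes first-round spending by −c·ΔT = −$383.325 billion, contributing k·(−c·ΔT) = (−$383.325 billion) / 0.383 ≈ −$1,000.8 billion.
Net ΔY = k(ΔG − c·ΔT) = (+$91.675 billion) / 0.383 ≈ +$239.4 billion.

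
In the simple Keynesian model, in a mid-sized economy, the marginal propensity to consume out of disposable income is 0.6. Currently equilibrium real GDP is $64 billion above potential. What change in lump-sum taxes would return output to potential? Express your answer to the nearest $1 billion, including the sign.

+$43 billion

Spending multiplier = 1/(1 − MPC) = 1/(1 − 0.6) = 1/0.4 = 2.5.
Tax multiplier = −c·k = −0.6/0.4 = −1.5. Need ΔY = −$64 billion, so ΔT = ΔY/(−c·k) = −(−$64 billion) × 0.4 / 0.6 ≈ +$43 billion.
The government should raise lump-sum taxes by $43 billion.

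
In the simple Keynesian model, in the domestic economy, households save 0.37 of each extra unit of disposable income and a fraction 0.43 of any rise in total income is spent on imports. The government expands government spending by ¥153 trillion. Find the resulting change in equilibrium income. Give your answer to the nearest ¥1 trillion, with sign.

MPC = 1 − MPS = 1 − 0.37 = 0.63.
Expenditure multiplier = 1/(1 − c + m) = 1/(1 − 0.63 + 0.43) = 1/0.8 = 1.25.
ΔY = k × ΔG = (+¥153 trillion) / 0.8 ≈ +¥191 trillion.

+¥191 trillion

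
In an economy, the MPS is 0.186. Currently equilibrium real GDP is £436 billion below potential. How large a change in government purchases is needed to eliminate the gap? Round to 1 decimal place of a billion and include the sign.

MPC = 1 − MPS = 1 − 0.186 = 0.814.
Spending multiplier = 1/(1 − MPC) = 1/(1 − 0.814) = 1/0.186 ≈ 5.376.
Need ΔY = +£436 billion, so ΔG = ΔY/k = (+£436 billion) × 0.186 ≈ +£81.1 billion.
The government should increase government purchases by £81.1 billion.

+£81.1 billion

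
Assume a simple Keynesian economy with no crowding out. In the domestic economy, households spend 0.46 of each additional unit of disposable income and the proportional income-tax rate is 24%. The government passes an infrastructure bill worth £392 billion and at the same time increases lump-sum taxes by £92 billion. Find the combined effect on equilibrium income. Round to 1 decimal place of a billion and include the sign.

+£537.6 billion

Expenditure multiplier = 1/(1 − c(1−t)) = 1/(1 − 0.46×0.76) = 1/0.6504 ≈ 1.538.
ΔG contributes k·ΔG = (+£392 billion) / 0.6504 ≈ +£602.7 billion.
ΔT of +£92 billion changes first-round spending by −c·ΔT = −£42.32 billion, contributing k·(−c·ΔT) = (−£42.32 billion) / 0.6504 ≈ −£65.1 billion.
Net ΔY = k(ΔG − c·ΔT) = (+£349.68 billion) / 0.6504 ≈ +£537.6 billion.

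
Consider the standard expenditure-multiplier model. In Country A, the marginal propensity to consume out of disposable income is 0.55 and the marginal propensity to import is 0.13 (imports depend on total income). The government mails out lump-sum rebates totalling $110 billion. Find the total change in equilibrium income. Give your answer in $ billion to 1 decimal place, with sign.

+$104.3 billion

A lump-sum tax change of −$110 billion shifts disposable income by +$110 billion; first-round consumption changes by −c × ΔT = −0.55 × (−$110 billion) = +$60.5 billion.
Expenditure multiplier = 1/(1 − c + m) = 1/(1 − 0.55 + 0.13) = 1/0.58 ≈ 1.724.
The tax multiplier is −c × k ≈ −0.948, so ΔY = k × (−c·ΔT) = (+$60.5 billion) / 0.58 ≈ +$104.3 billion.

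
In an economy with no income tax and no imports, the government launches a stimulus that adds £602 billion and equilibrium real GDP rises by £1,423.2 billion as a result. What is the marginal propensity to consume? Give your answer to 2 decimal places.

0.58

Implied spending multiplier k = ΔY/ΔG = 1,423.2/602 ≈ 2.3641.
Since k = 1/(1 − MPC), MPC = 1 − 1/k = 1 − ΔG/ΔY = 1 − 602/1,423.2 ≈ 0.58.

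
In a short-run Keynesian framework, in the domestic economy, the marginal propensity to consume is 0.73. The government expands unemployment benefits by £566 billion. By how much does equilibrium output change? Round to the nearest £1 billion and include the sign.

The transfer change shifts disposable income by +£566 billion, so first-round consumption changes by c·ΔTR = 0.73 × (+£566 billion) = +£413.18 billion.
Expenditure multiplier = 1/(1 − MPC) = 1/(1 − 0.73) = 1/0.27 ≈ 3.704.
The transfer multiplier is c × k ≈ 2.704, so ΔY = k × (c·ΔTR) = (+£413.18 billion) / 0.27 ≈ +£1,530 billion.

+£1,530 billion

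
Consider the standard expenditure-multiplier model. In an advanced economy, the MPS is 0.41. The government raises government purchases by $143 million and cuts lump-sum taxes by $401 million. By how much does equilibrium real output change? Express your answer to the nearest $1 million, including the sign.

+$926 million

MPC = 1 − MPS = 1 − 0.41 = 0.59.
Expenditure multiplier = 1/(1 − MPC) = 1/(1 − 0.59) = 1/0.41 ≈ 2.439.
ΔG contributes k·ΔG = (+$143 million) / 0.41 ≈ +$348.8 million.
ΔT of −$401 million changes first-round spending by −c·ΔT = +$236.59 million, contributing k·(−c·ΔT) = (+$236.59 million) / 0.41 ≈ +$577 million.
Net ΔY = k(ΔG − c·ΔT) = (+$379.59 million) / 0.41 ≈ +$926 million.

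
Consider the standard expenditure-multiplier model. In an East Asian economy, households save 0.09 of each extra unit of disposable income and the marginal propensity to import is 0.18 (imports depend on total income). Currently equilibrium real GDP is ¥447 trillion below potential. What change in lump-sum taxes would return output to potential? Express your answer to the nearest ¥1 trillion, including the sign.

−¥133 trillion

MPC = 1 − MPS = 1 − 0.09 = 0.91.
Spending multiplier = 1/(1 − c + m) = 1/(1 − 0.91 + 0.18) = 1/0.27 ≈ 3.704.
Tax multiplier = −c·k = −0.91/0.27 ≈ −3.37. Need ΔY = +¥447 trillion, so ΔT = ΔY/(−c·k) = −(+¥447 trillion) × 0.27 / 0.91 ≈ −¥133 trillion.
The government should cut lump-sum taxes by ¥133 trillion.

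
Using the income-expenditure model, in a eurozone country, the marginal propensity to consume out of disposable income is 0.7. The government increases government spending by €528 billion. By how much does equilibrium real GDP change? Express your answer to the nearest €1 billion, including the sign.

+€1,760 billion

Expenditure multiplier = 1/(1 − MPC) = 1/(1 − 0.7) = 1/0.3 ≈ 3.333.
ΔY = k × ΔG = (+€528 billion) / 0.3 = +€1,760 billion.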